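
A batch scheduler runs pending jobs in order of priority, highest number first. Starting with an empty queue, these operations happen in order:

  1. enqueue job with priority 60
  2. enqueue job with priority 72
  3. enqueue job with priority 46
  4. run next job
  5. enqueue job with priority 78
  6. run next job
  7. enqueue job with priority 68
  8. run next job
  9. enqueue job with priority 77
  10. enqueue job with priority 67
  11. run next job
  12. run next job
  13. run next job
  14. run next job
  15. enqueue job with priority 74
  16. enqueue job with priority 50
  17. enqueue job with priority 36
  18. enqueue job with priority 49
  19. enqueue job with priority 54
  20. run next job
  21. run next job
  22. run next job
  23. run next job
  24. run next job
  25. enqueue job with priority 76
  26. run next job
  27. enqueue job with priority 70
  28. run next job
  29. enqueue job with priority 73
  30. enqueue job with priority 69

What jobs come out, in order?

insert 60 → {60}
insert 72 → {72, 60}
insert 46 → {72, 60, 46}
run next job → 72; now {60, 46}
insert 78 → {78, 60, 46}
run next job → 78; now {60, 46}
insert 68 → {68, 60, 46}
run next job → 68; now {60, 46}
insert 77 → {77, 60, 46}
insert 67 → {77, 67, 60, 46}
run next job → 77; now {67, 60, 46}
run next job → 67; now {60, 46}
run next job → 60; now {46}
run next job → 46; now {}
insert 74 → {74}
insert 50 → {74, 50}
insert 36 → {74, 50, 36}
insert 49 → {74, 50, 49, 36}
insert 54 → {74, 54, 50, 49, 36}
run next job → 74; now {54, 50, 49, 36}
run next job → 54; now {50, 49, 36}
run next job → 50; now {49, 36}
run next job → 49; now {36}
run next job → 36; now {}
insert 76 → {76}
run next job → 76; now {}
insert 70 → {70}
run next job → 70; now {}
insert 73 → {73}
insert 69 → {73, 69}

72 → 78 → 68 → 77 → 67 → 60 → 46 → 74 → 54 → 50 → 49 → 36 → 76 → 70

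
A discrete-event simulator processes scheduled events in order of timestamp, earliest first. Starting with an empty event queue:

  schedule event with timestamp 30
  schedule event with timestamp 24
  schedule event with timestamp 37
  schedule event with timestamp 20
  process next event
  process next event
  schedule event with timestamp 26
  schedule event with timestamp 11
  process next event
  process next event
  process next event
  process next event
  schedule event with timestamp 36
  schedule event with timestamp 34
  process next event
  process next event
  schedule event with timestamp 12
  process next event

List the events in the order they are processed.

20, 24, 11, 26, 30, 37, 34, 36, 12

insert 30 → {30}
insert 24 → {24, 30}
insert 37 → {24, 30, 37}
insert 20 → {20, 24, 30, 37}
process next event → 20; now {24, 30, 37}
process next event → 24; now {30, 37}
insert 26 → {26, 30, 37}
insert 11 → {11, 26, 30, 37}
process next event → 11; now {26, 30, 37}
process next event → 26; now {30, 37}
process next event → 30; now {37}
process next event → 37; now {}
insert 36 → {36}
insert 34 → {34, 36}
process next event → 34; now {36}
process next event → 36; now {}
insert 12 → {12}
process next event → 12; now {}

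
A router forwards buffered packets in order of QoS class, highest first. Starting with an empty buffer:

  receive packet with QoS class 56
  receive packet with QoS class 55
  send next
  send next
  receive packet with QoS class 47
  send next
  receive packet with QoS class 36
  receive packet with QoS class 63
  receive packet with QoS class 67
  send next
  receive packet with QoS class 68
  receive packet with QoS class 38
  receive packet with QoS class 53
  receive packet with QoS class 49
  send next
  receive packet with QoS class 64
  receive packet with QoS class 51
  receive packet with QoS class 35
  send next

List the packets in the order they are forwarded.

insert 56 → {56}
insert 55 → {56, 55}
send next → 56; now {55}
send next → 55; now {}
insert 47 → {47}
send next → 47; now {}
insert 36 → {36}
insert 63 → {63, 36}
insert 67 → {67, 63, 36}
send next → 67; now {63, 36}
insert 68 → {68, 63, 36}
insert 38 → {68, 63, 38, 36}
insert 53 → {68, 63, 53, 38, 36}
insert 49 → {68, 63, 53, 49, 38, 36}
send next → 68; now {63, 53, 49, 38, 36}
insert 64 → {64, 63, 53, 49, 38, 36}
insert 51 → {64, 63, 53, 51, 49, 38, 36}
insert 35 → {64, 63, 53, 51, 49, 38, 36, 35}
send next → 64; now {63, 53, 51, 49, 38, 36, 35}

56, 55, 47, 67, 68, 64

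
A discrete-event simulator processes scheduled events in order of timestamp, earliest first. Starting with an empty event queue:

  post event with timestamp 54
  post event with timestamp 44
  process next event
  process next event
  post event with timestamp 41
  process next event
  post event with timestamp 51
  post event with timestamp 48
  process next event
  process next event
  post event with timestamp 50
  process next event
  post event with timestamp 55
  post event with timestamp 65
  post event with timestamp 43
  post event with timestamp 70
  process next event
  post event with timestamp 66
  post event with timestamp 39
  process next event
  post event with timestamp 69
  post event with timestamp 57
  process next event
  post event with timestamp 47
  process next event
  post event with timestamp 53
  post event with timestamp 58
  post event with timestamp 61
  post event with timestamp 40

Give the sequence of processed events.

insert 54 → {54}
insert 44 → {44, 54}
process next event → 44; now {54}
process next event → 54; now {}
insert 41 → {41}
process next event → 41; now {}
insert 51 → {51}
insert 48 → {48, 51}
process next event → 48; now {51}
process next event → 51; now {}
insert 50 → {50}
process next event → 50; now {}
insert 55 → {55}
insert 65 → {55, 65}
insert 43 → {43, 55, 65}
insert 70 → {43, 55, 65, 70}
process next event → 43; now {55, 65, 70}
insert 66 → {55, 65, 66, 70}
insert 39 → {39, 55, 65, 66, 70}
process next event → 39; now {55, 65, 66, 70}
insert 69 → {55, 65, 66, 69, 70}
insert 57 → {55, 57, 65, 66, 69, 70}
process next event → 55; now {57, 65, 66, 69, 70}
insert 47 → {47, 57, 65, 66, 69, 70}
process next event → 47; now {57, 65, 66, 69, 70}
insert 53 → {53, 57, 65, 66, 69, 70}
insert 58 → {53, 57, 58, 65, 66, 69, 70}
insert 61 → {53, 57, 58, 61, 65, 66, 69, 70}
insert 40 → {40, 53, 57, 58, 61, 65, 66, 69, 70}

44, 54, 41, 48, 51, 50, 43, 39, 55, 47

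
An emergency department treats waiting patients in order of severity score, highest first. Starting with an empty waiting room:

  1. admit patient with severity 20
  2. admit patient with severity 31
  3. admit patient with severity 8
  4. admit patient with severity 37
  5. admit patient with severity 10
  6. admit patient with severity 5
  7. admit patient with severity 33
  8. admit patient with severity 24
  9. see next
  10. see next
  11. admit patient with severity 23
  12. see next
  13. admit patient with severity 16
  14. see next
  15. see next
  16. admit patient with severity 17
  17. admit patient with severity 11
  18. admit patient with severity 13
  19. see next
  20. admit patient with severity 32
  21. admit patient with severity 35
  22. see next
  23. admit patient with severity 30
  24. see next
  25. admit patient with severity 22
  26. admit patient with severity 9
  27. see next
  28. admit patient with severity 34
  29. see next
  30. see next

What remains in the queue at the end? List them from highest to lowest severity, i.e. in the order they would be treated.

insert 20 → {20}
insert 31 → {31, 20}
insert 8 → {31, 20, 8}
insert 37 → {37, 31, 20, 8}
insert 10 → {37, 31, 20, 10, 8}
insert 5 → {37, 31, 20, 10, 8, 5}
insert 33 → {37, 33, 31, 20, 10, 8, 5}
insert 24 → {37, 33, 31, 24, 20, 10, 8, 5}
see next → 37; now {33, 31, 24, 20, 10, 8, 5}
see next → 33; now {31, 24, 20, 10, 8, 5}
insert 23 → {31, 24, 23, 20, 10, 8, 5}
see next → 31; now {24, 23, 20, 10, 8, 5}
insert 16 → {24, 23, 20, 16, 10, 8, 5}
see next → 24; now {23, 20, 16, 10, 8, 5}
see next → 23; now {20, 16, 10, 8, 5}
insert 17 → {20, 17, 16, 10, 8, 5}
insert 11 → {20, 17, 16, 11, 10, 8, 5}
insert 13 → {20, 17, 16, 13, 11, 10, 8, 5}
see next → 20; now {17, 16, 13, 11, 10, 8, 5}
insert 32 → {32, 17, 16, 13, 11, 10, 8, 5}
insert 35 → {35, 32, 17, 16, 13, 11, 10, 8, 5}
see next → 35; now {32, 17, 16, 13, 11, 10, 8, 5}
insert 30 → {32, 30, 17, 16, 13, 11, 10, 8, 5}
see next → 32; now {30, 17, 16, 13, 11, 10, 8, 5}
insert 22 → {30, 22, 17, 16, 13, 11, 10, 8, 5}
insert 9 → {30, 22, 17, 16, 13, 11, 10, 9, 8, 5}
see next → 30; now {22, 17, 16, 13, 11, 10, 9, 8, 5}
insert 34 → {34, 22, 17, 16, 13, 11, 10, 9, 8, 5}
see next → 34; now {22, 17, 16, 13, 11, 10, 9, 8, 5}
see next → 22; now {17, 16, 13, 11, 10, 9, 8, 5}

17, 16, 13, 11, 10, 9, 8, 5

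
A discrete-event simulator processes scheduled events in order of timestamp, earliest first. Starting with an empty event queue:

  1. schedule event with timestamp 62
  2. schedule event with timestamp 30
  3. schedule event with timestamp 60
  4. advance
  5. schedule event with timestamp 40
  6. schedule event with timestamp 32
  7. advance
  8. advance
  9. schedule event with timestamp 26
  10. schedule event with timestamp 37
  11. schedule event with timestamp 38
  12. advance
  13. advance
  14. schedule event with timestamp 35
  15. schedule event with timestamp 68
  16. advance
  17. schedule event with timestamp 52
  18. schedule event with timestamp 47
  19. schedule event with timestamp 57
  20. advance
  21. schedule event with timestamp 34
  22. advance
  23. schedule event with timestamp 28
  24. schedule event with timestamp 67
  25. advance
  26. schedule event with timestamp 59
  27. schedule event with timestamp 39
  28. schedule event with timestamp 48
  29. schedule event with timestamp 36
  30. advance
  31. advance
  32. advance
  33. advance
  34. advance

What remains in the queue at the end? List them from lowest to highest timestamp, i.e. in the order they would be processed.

insert 62 → {62}
insert 30 → {30, 62}
insert 60 → {30, 60, 62}
advance → 30; now {60, 62}
insert 40 → {40, 60, 62}
insert 32 → {32, 40, 60, 62}
advance → 32; now {40, 60, 62}
advance → 40; now {60, 62}
insert 26 → {26, 60, 62}
insert 37 → {26, 37, 60, 62}
insert 38 → {26, 37, 38, 60, 62}
advance → 26; now {37, 38, 60, 62}
advance → 37; now {38, 60, 62}
insert 35 → {35, 38, 60, 62}
insert 68 → {35, 38, 60, 62, 68}
advance → 35; now {38, 60, 62, 68}
insert 52 → {38, 52, 60, 62, 68}
insert 47 → {38, 47, 52, 60, 62, 68}
insert 57 → {38, 47, 52, 57, 60, 62, 68}
advance → 38; now {47, 52, 57, 60, 62, 68}
insert 34 → {34, 47, 52, 57, 60, 62, 68}
advance → 34; now {47, 52, 57, 60, 62, 68}
insert 28 → {28, 47, 52, 57, 60, 62, 68}
insert 67 → {28, 47, 52, 57, 60, 62, 67, 68}
advance → 28; now {47, 52, 57, 60, 62, 67, 68}
insert 59 → {47, 52, 57, 59, 60, 62, 67, 68}
insert 39 → {39, 47, 52, 57, 59, 60, 62, 67, 68}
insert 48 → {39, 47, 48, 52, 57, 59, 60, 62, 67, 68}
insert 36 → {36, 39, 47, 48, 52, 57, 59, 60, 62, 67, 68}
advance → 36; now {39, 47, 48, 52, 57, 59, 60, 62, 67, 68}
advance → 39; now {47, 48, 52, 57, 59, 60, 62, 67, 68}
advance → 47; now {48, 52, 57, 59, 60, 62, 67, 68}
advance → 48; now {52, 57, 59, 60, 62, 67, 68}
advance → 52; now {57, 59, 60, 62, 67, 68}

[57, 59, 60, 62, 67, 68]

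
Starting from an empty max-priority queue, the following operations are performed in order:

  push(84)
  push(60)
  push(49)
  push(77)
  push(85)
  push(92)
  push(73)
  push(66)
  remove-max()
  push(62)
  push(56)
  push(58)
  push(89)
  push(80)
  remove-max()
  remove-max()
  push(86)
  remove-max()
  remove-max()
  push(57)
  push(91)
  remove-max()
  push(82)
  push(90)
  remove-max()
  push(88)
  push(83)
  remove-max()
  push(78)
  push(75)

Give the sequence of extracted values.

92 → 89 → 85 → 86 → 84 → 91 → 90 → 88

insert 84 → {84}
insert 60 → {84, 60}
insert 49 → {84, 60, 49}
insert 77 → {84, 77, 60, 49}
insert 85 → {85, 84, 77, 60, 49}
insert 92 → {92, 85, 84, 77, 60, 49}
insert 73 → {92, 85, 84, 77, 73, 60, 49}
insert 66 → {92, 85, 84, 77, 73, 66, 60, 49}
remove-max → 92; now {85, 84, 77, 73, 66, 60, 49}
insert 62 → {85, 84, 77, 73, 66, 62, 60, 49}
insert 56 → {85, 84, 77, 73, 66, 62, 60, 56, 49}
insert 58 → {85, 84, 77, 73, 66, 62, 60, 58, 56, 49}
insert 89 → {89, 85, 84, 77, 73, 66, 62, 60, 58, 56, 49}
insert 80 → {89, 85, 84, 80, 77, 73, 66, 62, 60, 58, 56, 49}
remove-max → 89; now {85, 84, 80, 77, 73, 66, 62, 60, 58, 56, 49}
remove-max → 85; now {84, 80, 77, 73, 66, 62, 60, 58, 56, 49}
insert 86 → {86, 84, 80, 77, 73, 66, 62, 60, 58, 56, 49}
remove-max → 86; now {84, 80, 77, 73, 66, 62, 60, 58, 56, 49}
remove-max → 84; now {80, 77, 73, 66, 62, 60, 58, 56, 49}
insert 57 → {80, 77, 73, 66, 62, 60, 58, 57, 56, 49}
insert 91 → {91, 80, 77, 73, 66, 62, 60, 58, 57, 56, 49}
remove-max → 91; now {80, 77, 73, 66, 62, 60, 58, 57, 56, 49}
insert 82 → {82, 80, 77, 73, 66, 62, 60, 58, 57, 56, 49}
insert 90 → {90, 82, 80, 77, 73, 66, 62, 60, 58, 57, 56, 49}
remove-max → 90; now {82, 80, 77, 73, 66, 62, 60, 58, 57, 56, 49}
insert 88 → {88, 82, 80, 77, 73, 66, 62, 60, 58, 57, 56, 49}
insert 83 → {88, 83, 82, 80, 77, 73, 66, 62, 60, 58, 57, 56, 49}
remove-max → 88; now {83, 82, 80, 77, 73, 66, 62, 60, 58, 57, 56, 49}
insert 78 → {83, 82, 80, 78, 77, 73, 66, 62, 60, 58, 57, 56, 49}
insert 75 → {83, 82, 80, 78, 77, 75, 73, 66, 62, 60, 58, 57, 56, 49}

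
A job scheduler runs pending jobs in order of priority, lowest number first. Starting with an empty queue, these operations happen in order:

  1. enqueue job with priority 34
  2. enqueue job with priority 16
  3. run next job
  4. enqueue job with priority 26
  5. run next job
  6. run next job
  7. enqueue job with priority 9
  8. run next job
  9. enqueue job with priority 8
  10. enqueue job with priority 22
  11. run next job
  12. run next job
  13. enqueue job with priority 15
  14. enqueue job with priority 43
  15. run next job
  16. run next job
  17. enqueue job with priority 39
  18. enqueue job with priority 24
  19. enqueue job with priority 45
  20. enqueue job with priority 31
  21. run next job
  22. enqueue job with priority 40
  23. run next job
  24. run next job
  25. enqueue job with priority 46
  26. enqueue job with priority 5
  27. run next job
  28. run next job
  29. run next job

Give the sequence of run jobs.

16 → 26 → 34 → 9 → 8 → 22 → 15 → 43 → 24 → 31 → 39 → 5 → 40 → 45

insert 34 → {34}
insert 16 → {16, 34}
run next job → 16; now {34}
insert 26 → {26, 34}
run next job → 26; now {34}
run next job → 34; now {}
insert 9 → {9}
run next job → 9; now {}
insert 8 → {8}
insert 22 → {8, 22}
run next job → 8; now {22}
run next job → 22; now {}
insert 15 → {15}
insert 43 → {15, 43}
run next job → 15; now {43}
run next job → 43; now {}
insert 39 → {39}
insert 24 → {24, 39}
insert 45 → {24, 39, 45}
insert 31 → {24, 31, 39, 45}
run next job → 24; now {31, 39, 45}
insert 40 → {31, 39, 40, 45}
run next job → 31; now {39, 40, 45}
run next job → 39; now {40, 45}
insert 46 → {40, 45, 46}
insert 5 → {5, 40, 45, 46}
run next job → 5; now {40, 45, 46}
run next job → 40; now {45, 46}
run next job → 45; now {46}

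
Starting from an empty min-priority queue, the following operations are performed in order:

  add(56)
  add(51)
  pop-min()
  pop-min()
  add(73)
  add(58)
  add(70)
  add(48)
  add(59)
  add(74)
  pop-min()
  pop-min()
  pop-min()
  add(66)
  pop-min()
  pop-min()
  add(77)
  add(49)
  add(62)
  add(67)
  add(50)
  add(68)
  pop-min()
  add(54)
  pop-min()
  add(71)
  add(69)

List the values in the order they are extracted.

51 → 56 → 48 → 58 → 59 → 66 → 70 → 49 → 50

insert 56 → {56}
insert 51 → {51, 56}
pop-min → 51; now {56}
pop-min → 56; now {}
insert 73 → {73}
insert 58 → {58, 73}
insert 70 → {58, 70, 73}
insert 48 → {48, 58, 70, 73}
insert 59 → {48, 58, 59, 70, 73}
insert 74 → {48, 58, 59, 70, 73, 74}
pop-min → 48; now {58, 59, 70, 73, 74}
pop-min → 58; now {59, 70, 73, 74}
pop-min → 59; now {70, 73, 74}
insert 66 → {66, 70, 73, 74}
pop-min → 66; now {70, 73, 74}
pop-min → 70; now {73, 74}
insert 77 → {73, 74, 77}
insert 49 → {49, 73, 74, 77}
insert 62 → {49, 62, 73, 74, 77}
insert 67 → {49, 62, 67, 73, 74, 77}
insert 50 → {49, 50, 62, 67, 73, 74, 77}
insert 68 → {49, 50, 62, 67, 68, 73, 74, 77}
pop-min → 49; now {50, 62, 67, 68, 73, 74, 77}
insert 54 → {50, 54, 62, 67, 68, 73, 74, 77}
pop-min → 50; now {54, 62, 67, 68, 73, 74, 77}
insert 71 → {54, 62, 67, 68, 71, 73, 74, 77}
insert 69 → {54, 62, 67, 68, 69, 71, 73, 74, 77}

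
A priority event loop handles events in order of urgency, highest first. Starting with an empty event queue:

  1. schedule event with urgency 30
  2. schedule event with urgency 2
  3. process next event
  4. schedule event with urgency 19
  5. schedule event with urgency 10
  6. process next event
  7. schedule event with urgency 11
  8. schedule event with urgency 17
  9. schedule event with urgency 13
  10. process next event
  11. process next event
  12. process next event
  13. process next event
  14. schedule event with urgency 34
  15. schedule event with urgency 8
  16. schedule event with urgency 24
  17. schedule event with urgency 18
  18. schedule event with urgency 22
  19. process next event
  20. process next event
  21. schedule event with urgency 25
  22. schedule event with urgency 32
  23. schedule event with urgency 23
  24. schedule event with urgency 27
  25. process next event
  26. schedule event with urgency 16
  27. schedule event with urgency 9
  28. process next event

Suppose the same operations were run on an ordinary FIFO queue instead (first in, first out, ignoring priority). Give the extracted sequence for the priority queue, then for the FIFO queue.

insert 30 → {30}
insert 2 → {30, 2}
process next event → 30; now {2}
insert 19 → {19, 2}
insert 10 → {19, 10, 2}
process next event → 19; now {10, 2}
insert 11 → {11, 10, 2}
insert 17 → {17, 11, 10, 2}
insert 13 → {17, 13, 11, 10, 2}
process next event → 17; now {13, 11, 10, 2}
process next event → 13; now {11, 10, 2}
process next event → 11; now {10, 2}
process next event → 10; now {2}
insert 34 → {34, 2}
insert 8 → {34, 8, 2}
insert 24 → {34, 24, 8, 2}
insert 18 → {34, 24, 18, 8, 2}
insert 22 → {34, 24, 22, 18, 8, 2}
process next event → 34; now {24, 22, 18, 8, 2}
process next event → 24; now {22, 18, 8, 2}
insert 25 → {25, 22, 18, 8, 2}
insert 32 → {32, 25, 22, 18, 8, 2}
insert 23 → {32, 25, 23, 22, 18, 8, 2}
insert 27 → {32, 27, 25, 23, 22, 18, 8, 2}
process next event → 32; now {27, 25, 23, 22, 18, 8, 2}
insert 16 → {27, 25, 23, 22, 18, 16, 8, 2}
insert 9 → {27, 25, 23, 22, 18, 16, 9, 8, 2}
process next event → 27; now {25, 23, 22, 18, 16, 9, 8, 2}

priority queue: 30, 19, 17, 13, 11, 10, 34, 24, 32, 27; FIFO queue: [30, 2, 19, 10, 11, 17, 13, 34, 8, 24]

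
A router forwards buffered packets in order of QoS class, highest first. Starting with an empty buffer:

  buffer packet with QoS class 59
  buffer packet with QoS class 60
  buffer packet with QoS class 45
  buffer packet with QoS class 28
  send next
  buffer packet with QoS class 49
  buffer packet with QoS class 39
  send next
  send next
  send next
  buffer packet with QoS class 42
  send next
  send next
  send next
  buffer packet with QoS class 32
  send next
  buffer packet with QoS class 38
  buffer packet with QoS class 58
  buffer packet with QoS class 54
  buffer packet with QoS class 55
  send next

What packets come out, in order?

[60, 59, 49, 45, 42, 39, 28, 32, 58]

insert 59 → {59}
insert 60 → {60, 59}
insert 45 → {60, 59, 45}
insert 28 → {60, 59, 45, 28}
send next → 60; now {59, 45, 28}
insert 49 → {59, 49, 45, 28}
insert 39 → {59, 49, 45, 39, 28}
send next → 59; now {49, 45, 39, 28}
send next → 49; now {45, 39, 28}
send next → 45; now {39, 28}
insert 42 → {42, 39, 28}
send next → 42; now {39, 28}
send next → 39; now {28}
send next → 28; now {}
insert 32 → {32}
send next → 32; now {}
insert 38 → {38}
insert 58 → {58, 38}
insert 54 → {58, 54, 38}
insert 55 → {58, 55, 54, 38}
send next → 58; now {55, 54, 38}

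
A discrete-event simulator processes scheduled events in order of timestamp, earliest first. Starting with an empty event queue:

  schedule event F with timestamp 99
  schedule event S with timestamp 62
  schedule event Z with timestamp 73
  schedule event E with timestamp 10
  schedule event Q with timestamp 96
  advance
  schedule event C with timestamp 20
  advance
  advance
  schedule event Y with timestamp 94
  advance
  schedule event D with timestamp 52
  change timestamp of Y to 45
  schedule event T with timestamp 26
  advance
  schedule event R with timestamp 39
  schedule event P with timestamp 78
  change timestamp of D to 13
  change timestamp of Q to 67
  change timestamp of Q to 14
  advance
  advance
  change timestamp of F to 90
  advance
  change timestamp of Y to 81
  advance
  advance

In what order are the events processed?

add F (timestamp 99) → {F:99}
add S (timestamp 62) → {S:62, F:99}
add Z (timestamp 73) → {S:62, Z:73, F:99}
add E (timestamp 10) → {E:10, S:62, Z:73, F:99}
add Q (timestamp 96) → {E:10, S:62, Z:73, Q:96, F:99}
advance → E; now {S:62, Z:73, Q:96, F:99}
add C (timestamp 20) → {C:20, S:62, Z:73, Q:96, F:99}
advance → C; now {S:62, Z:73, Q:96, F:99}
advance → S; now {Z:73, Q:96, F:99}
add Y (timestamp 94) → {Z:73, Y:94, Q:96, F:99}
advance → Z; now {Y:94, Q:96, F:99}
add D (timestamp 52) → {D:52, Y:94, Q:96, F:99}
update Y to timestamp 45 → {Y:45, D:52, Q:96, F:99}
add T (timestamp 26) → {T:26, Y:45, D:52, Q:96, F:99}
advance → T; now {Y:45, D:52, Q:96, F:99}
add R (timestamp 39) → {R:39, Y:45, D:52, Q:96, F:99}
add P (timestamp 78) → {R:39, Y:45, D:52, P:78, Q:96, F:99}
update D to timestamp 13 → {D:13, R:39, Y:45, P:78, Q:96, F:99}
update Q to timestamp 67 → {D:13, R:39, Y:45, Q:67, P:78, F:99}
update Q to timestamp 14 → {D:13, Q:14, R:39, Y:45, P:78, F:99}
advance → D; now {Q:14, R:39, Y:45, P:78, F:99}
advance → Q; now {R:39, Y:45, P:78, F:99}
update F to timestamp 90 → {R:39, Y:45, P:78, F:90}
advance → R; now {Y:45, P:78, F:90}
update Y to timestamp 81 → {P:78, Y:81, F:90}
advance → P; now {Y:81, F:90}
advance → Y; now {F:90}

E, C, S, Z, T, D, Q, R, P, Y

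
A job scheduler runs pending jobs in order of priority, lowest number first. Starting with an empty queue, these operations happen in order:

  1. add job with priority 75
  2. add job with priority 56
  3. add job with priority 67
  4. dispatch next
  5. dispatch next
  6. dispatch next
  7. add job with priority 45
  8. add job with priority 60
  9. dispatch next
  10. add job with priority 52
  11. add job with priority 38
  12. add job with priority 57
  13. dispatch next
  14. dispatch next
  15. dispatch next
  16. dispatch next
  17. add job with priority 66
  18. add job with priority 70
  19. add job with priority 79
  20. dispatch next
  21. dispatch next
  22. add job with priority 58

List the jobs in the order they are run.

56 → 67 → 75 → 45 → 38 → 52 → 57 → 60 → 66 → 70

insert 75 → {75}
insert 56 → {56, 75}
insert 67 → {56, 67, 75}
dispatch next → 56; now {67, 75}
dispatch next → 67; now {75}
dispatch next → 75; now {}
insert 45 → {45}
insert 60 → {45, 60}
dispatch next → 45; now {60}
insert 52 → {52, 60}
insert 38 → {38, 52, 60}
insert 57 → {38, 52, 57, 60}
dispatch next → 38; now {52, 57, 60}
dispatch next → 52; now {57, 60}
dispatch next → 57; now {60}
dispatch next → 60; now {}
insert 66 → {66}
insert 70 → {66, 70}
insert 79 → {66, 70, 79}
dispatch next → 66; now {70, 79}
dispatch next → 70; now {79}
insert 58 → {58, 79}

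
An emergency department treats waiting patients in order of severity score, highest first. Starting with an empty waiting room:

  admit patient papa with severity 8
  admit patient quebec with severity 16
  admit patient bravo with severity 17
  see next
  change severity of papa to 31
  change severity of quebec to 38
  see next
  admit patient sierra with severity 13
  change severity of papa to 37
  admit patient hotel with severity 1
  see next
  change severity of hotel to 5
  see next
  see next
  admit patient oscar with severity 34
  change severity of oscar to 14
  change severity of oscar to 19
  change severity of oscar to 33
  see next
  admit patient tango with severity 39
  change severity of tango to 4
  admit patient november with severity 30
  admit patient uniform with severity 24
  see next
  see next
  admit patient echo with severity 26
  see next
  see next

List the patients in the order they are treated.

add papa (severity 8) → {papa:8}
add quebec (severity 16) → {quebec:16, papa:8}
add bravo (severity 17) → {bravo:17, quebec:16, papa:8}
see next → bravo; now {quebec:16, papa:8}
update papa to severity 31 → {papa:31, quebec:16}
update quebec to severity 38 → {quebec:38, papa:31}
see next → quebec; now {papa:31}
add sierra (severity 13) → {papa:31, sierra:13}
update papa to severity 37 → {papa:37, sierra:13}
add hotel (severity 1) → {papa:37, sierra:13, hotel:1}
see next → papa; now {sierra:13, hotel:1}
update hotel to severity 5 → {sierra:13, hotel:5}
see next → sierra; now {hotel:5}
see next → hotel; now {}
add oscar (severity 34) → {oscar:34}
update oscar to severity 14 → {oscar:14}
update oscar to severity 19 → {oscar:19}
update oscar to severity 33 → {oscar:33}
see next → oscar; now {}
add tango (severity 39) → {tango:39}
update tango to severity 4 → {tango:4}
add november (severity 30) → {november:30, tango:4}
add uniform (severity 24) → {november:30, uniform:24, tango:4}
see next → november; now {uniform:24, tango:4}
see next → uniform; now {tango:4}
add echo (severity 26) → {echo:26, tango:4}
see next → echo; now {tango:4}
see next → tango; now {}

bravo → quebec → papa → sierra → hotel → oscar → november → uniform → echo → tango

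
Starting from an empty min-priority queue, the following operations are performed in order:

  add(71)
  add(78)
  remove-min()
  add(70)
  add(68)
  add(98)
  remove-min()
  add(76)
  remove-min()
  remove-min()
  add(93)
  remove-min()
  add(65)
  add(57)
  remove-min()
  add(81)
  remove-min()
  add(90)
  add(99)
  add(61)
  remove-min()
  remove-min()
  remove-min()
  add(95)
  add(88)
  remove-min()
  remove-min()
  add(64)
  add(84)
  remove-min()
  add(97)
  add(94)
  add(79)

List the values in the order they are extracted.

insert 71 → {71}
insert 78 → {71, 78}
remove-min → 71; now {78}
insert 70 → {70, 78}
insert 68 → {68, 70, 78}
insert 98 → {68, 70, 78, 98}
remove-min → 68; now {70, 78, 98}
insert 76 → {70, 76, 78, 98}
remove-min → 70; now {76, 78, 98}
remove-min → 76; now {78, 98}
insert 93 → {78, 93, 98}
remove-min → 78; now {93, 98}
insert 65 → {65, 93, 98}
insert 57 → {57, 65, 93, 98}
remove-min → 57; now {65, 93, 98}
insert 81 → {65, 81, 93, 98}
remove-min → 65; now {81, 93, 98}
insert 90 → {81, 90, 93, 98}
insert 99 → {81, 90, 93, 98, 99}
insert 61 → {61, 81, 90, 93, 98, 99}
remove-min → 61; now {81, 90, 93, 98, 99}
remove-min → 81; now {90, 93, 98, 99}
remove-min → 90; now {93, 98, 99}
insert 95 → {93, 95, 98, 99}
insert 88 → {88, 93, 95, 98, 99}
remove-min → 88; now {93, 95, 98, 99}
remove-min → 93; now {95, 98, 99}
insert 64 → {64, 95, 98, 99}
insert 84 → {64, 84, 95, 98, 99}
remove-min → 64; now {84, 95, 98, 99}
insert 97 → {84, 95, 97, 98, 99}
insert 94 → {84, 94, 95, 97, 98, 99}
insert 79 → {79, 84, 94, 95, 97, 98, 99}

[71, 68, 70, 76, 78, 57, 65, 61, 81, 90, 88, 93, 64]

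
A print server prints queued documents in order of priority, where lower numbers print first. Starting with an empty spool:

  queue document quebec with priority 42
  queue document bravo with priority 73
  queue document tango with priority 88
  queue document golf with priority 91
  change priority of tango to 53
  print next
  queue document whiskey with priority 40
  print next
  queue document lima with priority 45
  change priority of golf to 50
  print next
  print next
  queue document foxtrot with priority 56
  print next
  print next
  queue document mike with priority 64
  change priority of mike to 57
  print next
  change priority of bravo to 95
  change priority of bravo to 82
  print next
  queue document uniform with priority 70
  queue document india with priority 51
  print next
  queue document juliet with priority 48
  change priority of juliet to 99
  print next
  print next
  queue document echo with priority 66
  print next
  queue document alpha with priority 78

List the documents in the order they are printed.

add quebec (priority 42) → {quebec:42}
add bravo (priority 73) → {quebec:42, bravo:73}
add tango (priority 88) → {quebec:42, bravo:73, tango:88}
add golf (priority 91) → {quebec:42, bravo:73, tango:88, golf:91}
update tango to priority 53 → {quebec:42, tango:53, bravo:73, golf:91}
print next → quebec; now {tango:53, bravo:73, golf:91}
add whiskey (priority 40) → {whiskey:40, tango:53, bravo:73, golf:91}
print next → whiskey; now {tango:53, bravo:73, golf:91}
add lima (priority 45) → {lima:45, tango:53, bravo:73, golf:91}
update golf to priority 50 → {lima:45, golf:50, tango:53, bravo:73}
print next → lima; now {golf:50, tango:53, bravo:73}
print next → golf; now {tango:53, bravo:73}
add foxtrot (priority 56) → {tango:53, foxtrot:56, bravo:73}
print next → tango; now {foxtrot:56, bravo:73}
print next → foxtrot; now {bravo:73}
add mike (priority 64) → {mike:64, bravo:73}
update mike to priority 57 → {mike:57, bravo:73}
print next → mike; now {bravo:73}
update bravo to priority 95 → {bravo:95}
update bravo to priority 82 → {bravo:82}
print next → bravo; now {}
add uniform (priority 70) → {uniform:70}
add india (priority 51) → {india:51, uniform:70}
print next → india; now {uniform:70}
add juliet (priority 48) → {juliet:48, uniform:70}
update juliet to priority 99 → {uniform:70, juliet:99}
print next → uniform; now {juliet:99}
print next → juliet; now {}
add echo (priority 66) → {echo:66}
print next → echo; now {}
add alpha (priority 78) → {alpha:78}

quebec, whiskey, lima, golf, tango, foxtrot, mike, bravo, india, uniform, juliet, echo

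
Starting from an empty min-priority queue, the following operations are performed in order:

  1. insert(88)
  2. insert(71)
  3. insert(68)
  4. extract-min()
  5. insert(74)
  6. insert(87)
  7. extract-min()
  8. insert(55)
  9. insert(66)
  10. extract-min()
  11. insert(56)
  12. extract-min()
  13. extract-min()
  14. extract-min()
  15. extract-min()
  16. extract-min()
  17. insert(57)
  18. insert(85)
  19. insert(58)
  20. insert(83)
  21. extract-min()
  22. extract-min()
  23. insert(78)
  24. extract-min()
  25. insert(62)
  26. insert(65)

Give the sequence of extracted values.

[68, 71, 55, 56, 66, 74, 87, 88, 57, 58, 78]

insert 88 → {88}
insert 71 → {71, 88}
insert 68 → {68, 71, 88}
extract-min → 68; now {71, 88}
insert 74 → {71, 74, 88}
insert 87 → {71, 74, 87, 88}
extract-min → 71; now {74, 87, 88}
insert 55 → {55, 74, 87, 88}
insert 66 → {55, 66, 74, 87, 88}
extract-min → 55; now {66, 74, 87, 88}
insert 56 → {56, 66, 74, 87, 88}
extract-min → 56; now {66, 74, 87, 88}
extract-min → 66; now {74, 87, 88}
extract-min → 74; now {87, 88}
extract-min → 87; now {88}
extract-min → 88; now {}
insert 57 → {57}
insert 85 → {57, 85}
insert 58 → {57, 58, 85}
insert 83 → {57, 58, 83, 85}
extract-min → 57; now {58, 83, 85}
extract-min → 58; now {83, 85}
insert 78 → {78, 83, 85}
extract-min → 78; now {83, 85}
insert 62 → {62, 83, 85}
insert 65 → {62, 65, 83, 85}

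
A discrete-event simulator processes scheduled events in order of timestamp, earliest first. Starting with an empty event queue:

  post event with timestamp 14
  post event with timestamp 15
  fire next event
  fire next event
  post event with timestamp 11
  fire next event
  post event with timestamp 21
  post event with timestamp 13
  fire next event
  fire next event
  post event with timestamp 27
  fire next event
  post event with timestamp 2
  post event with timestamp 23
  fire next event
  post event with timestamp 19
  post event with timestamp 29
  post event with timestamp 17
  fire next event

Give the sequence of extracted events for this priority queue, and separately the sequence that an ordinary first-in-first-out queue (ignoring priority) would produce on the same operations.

insert 14 → {14}
insert 15 → {14, 15}
fire next event → 14; now {15}
fire next event → 15; now {}
insert 11 → {11}
fire next event → 11; now {}
insert 21 → {21}
insert 13 → {13, 21}
fire next event → 13; now {21}
fire next event → 21; now {}
insert 27 → {27}
fire next event → 27; now {}
insert 2 → {2}
insert 23 → {2, 23}
fire next event → 2; now {23}
insert 19 → {19, 23}
insert 29 → {19, 23, 29}
insert 17 → {17, 19, 23, 29}
fire next event → 17; now {19, 23, 29}

priority queue: 14 → 15 → 11 → 13 → 21 → 27 → 2 → 17; FIFO queue: 14 → 15 → 11 → 21 → 13 → 27 → 2 → 23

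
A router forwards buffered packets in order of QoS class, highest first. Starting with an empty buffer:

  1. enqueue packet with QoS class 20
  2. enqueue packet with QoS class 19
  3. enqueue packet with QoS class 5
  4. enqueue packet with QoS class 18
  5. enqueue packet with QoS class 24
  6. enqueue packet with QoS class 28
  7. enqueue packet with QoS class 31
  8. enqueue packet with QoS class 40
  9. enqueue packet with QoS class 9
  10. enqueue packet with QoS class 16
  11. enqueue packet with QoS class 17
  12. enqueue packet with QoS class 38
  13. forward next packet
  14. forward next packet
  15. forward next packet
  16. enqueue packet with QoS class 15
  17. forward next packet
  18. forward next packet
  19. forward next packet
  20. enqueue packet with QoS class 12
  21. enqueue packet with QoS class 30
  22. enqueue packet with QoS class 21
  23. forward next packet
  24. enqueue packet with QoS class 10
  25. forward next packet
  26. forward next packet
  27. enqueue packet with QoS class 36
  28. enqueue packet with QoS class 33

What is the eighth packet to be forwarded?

21

insert 20 → {20}
insert 19 → {20, 19}
insert 5 → {20, 19, 5}
insert 18 → {20, 19, 18, 5}
insert 24 → {24, 20, 19, 18, 5}
insert 28 → {28, 24, 20, 19, 18, 5}
insert 31 → {31, 28, 24, 20, 19, 18, 5}
insert 40 → {40, 31, 28, 24, 20, 19, 18, 5}
insert 9 → {40, 31, 28, 24, 20, 19, 18, 9, 5}
insert 16 → {40, 31, 28, 24, 20, 19, 18, 16, 9, 5}
insert 17 → {40, 31, 28, 24, 20, 19, 18, 17, 16, 9, 5}
insert 38 → {40, 38, 31, 28, 24, 20, 19, 18, 17, 16, 9, 5}
forward next packet → 40; now {38, 31, 28, 24, 20, 19, 18, 17, 16, 9, 5}
forward next packet → 38; now {31, 28, 24, 20, 19, 18, 17, 16, 9, 5}
forward next packet → 31; now {28, 24, 20, 19, 18, 17, 16, 9, 5}
insert 15 → {28, 24, 20, 19, 18, 17, 16, 15, 9, 5}
forward next packet → 28; now {24, 20, 19, 18, 17, 16, 15, 9, 5}
forward next packet → 24; now {20, 19, 18, 17, 16, 15, 9, 5}
forward next packet → 20; now {19, 18, 17, 16, 15, 9, 5}
insert 12 → {19, 18, 17, 16, 15, 12, 9, 5}
insert 30 → {30, 19, 18, 17, 16, 15, 12, 9, 5}
insert 21 → {30, 21, 19, 18, 17, 16, 15, 12, 9, 5}
forward next packet → 30; now {21, 19, 18, 17, 16, 15, 12, 9, 5}
insert 10 → {21, 19, 18, 17, 16, 15, 12, 10, 9, 5}
forward next packet → 21; now {19, 18, 17, 16, 15, 12, 10, 9, 5}
forward next packet → 19; now {18, 17, 16, 15, 12, 10, 9, 5}
insert 36 → {36, 18, 17, 16, 15, 12, 10, 9, 5}
insert 33 → {36, 33, 18, 17, 16, 15, 12, 10, 9, 5}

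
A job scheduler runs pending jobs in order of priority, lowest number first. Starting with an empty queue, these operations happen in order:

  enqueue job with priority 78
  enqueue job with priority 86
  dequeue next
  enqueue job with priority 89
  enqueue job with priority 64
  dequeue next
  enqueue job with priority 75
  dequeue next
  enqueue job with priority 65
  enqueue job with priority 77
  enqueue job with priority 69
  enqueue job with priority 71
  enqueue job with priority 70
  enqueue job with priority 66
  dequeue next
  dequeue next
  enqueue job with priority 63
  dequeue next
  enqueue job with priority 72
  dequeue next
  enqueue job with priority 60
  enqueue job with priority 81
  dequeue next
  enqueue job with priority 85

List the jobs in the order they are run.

78 → 64 → 75 → 65 → 66 → 63 → 69 → 60

insert 78 → {78}
insert 86 → {78, 86}
dequeue next → 78; now {86}
insert 89 → {86, 89}
insert 64 → {64, 86, 89}
dequeue next → 64; now {86, 89}
insert 75 → {75, 86, 89}
dequeue next → 75; now {86, 89}
insert 65 → {65, 86, 89}
insert 77 → {65, 77, 86, 89}
insert 69 → {65, 69, 77, 86, 89}
insert 71 → {65, 69, 71, 77, 86, 89}
insert 70 → {65, 69, 70, 71, 77, 86, 89}
insert 66 → {65, 66, 69, 70, 71, 77, 86, 89}
dequeue next → 65; now {66, 69, 70, 71, 77, 86, 89}
dequeue next → 66; now {69, 70, 71, 77, 86, 89}
insert 63 → {63, 69, 70, 71, 77, 86, 89}
dequeue next → 63; now {69, 70, 71, 77, 86, 89}
insert 72 → {69, 70, 71, 72, 77, 86, 89}
dequeue next → 69; now {70, 71, 72, 77, 86, 89}
insert 60 → {60, 70, 71, 72, 77, 86, 89}
insert 81 → {60, 70, 71, 72, 77, 81, 86, 89}
dequeue next → 60; now {70, 71, 72, 77, 81, 86, 89}
insert 85 → {70, 71, 72, 77, 81, 85, 86, 89}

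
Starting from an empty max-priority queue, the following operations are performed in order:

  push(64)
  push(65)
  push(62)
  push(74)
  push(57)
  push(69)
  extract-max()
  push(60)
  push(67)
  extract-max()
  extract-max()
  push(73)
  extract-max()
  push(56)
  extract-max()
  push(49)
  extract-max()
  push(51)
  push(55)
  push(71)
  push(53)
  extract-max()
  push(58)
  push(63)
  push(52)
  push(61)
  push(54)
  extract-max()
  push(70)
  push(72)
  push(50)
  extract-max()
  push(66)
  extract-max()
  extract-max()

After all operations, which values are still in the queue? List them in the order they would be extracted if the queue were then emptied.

[62, 61, 60, 58, 57, 56, 55, 54, 53, 52, 51, 50, 49]

insert 64 → {64}
insert 65 → {65, 64}
insert 62 → {65, 64, 62}
insert 74 → {74, 65, 64, 62}
insert 57 → {74, 65, 64, 62, 57}
insert 69 → {74, 69, 65, 64, 62, 57}
extract-max → 74; now {69, 65, 64, 62, 57}
insert 60 → {69, 65, 64, 62, 60, 57}
insert 67 → {69, 67, 65, 64, 62, 60, 57}
extract-max → 69; now {67, 65, 64, 62, 60, 57}
extract-max → 67; now {65, 64, 62, 60, 57}
insert 73 → {73, 65, 64, 62, 60, 57}
extract-max → 73; now {65, 64, 62, 60, 57}
insert 56 → {65, 64, 62, 60, 57, 56}
extract-max → 65; now {64, 62, 60, 57, 56}
insert 49 → {64, 62, 60, 57, 56, 49}
extract-max → 64; now {62, 60, 57, 56, 49}
insert 51 → {62, 60, 57, 56, 51, 49}
insert 55 → {62, 60, 57, 56, 55, 51, 49}
insert 71 → {71, 62, 60, 57, 56, 55, 51, 49}
insert 53 → {71, 62, 60, 57, 56, 55, 53, 51, 49}
extract-max → 71; now {62, 60, 57, 56, 55, 53, 51, 49}
insert 58 → {62, 60, 58, 57, 56, 55, 53, 51, 49}
insert 63 → {63, 62, 60, 58, 57, 56, 55, 53, 51, 49}
insert 52 → {63, 62, 60, 58, 57, 56, 55, 53, 52, 51, 49}
insert 61 → {63, 62, 61, 60, 58, 57, 56, 55, 53, 52, 51, 49}
insert 54 → {63, 62, 61, 60, 58, 57, 56, 55, 54, 53, 52, 51, 49}
extract-max → 63; now {62, 61, 60, 58, 57, 56, 55, 54, 53, 52, 51, 49}
insert 70 → {70, 62, 61, 60, 58, 57, 56, 55, 54, 53, 52, 51, 49}
insert 72 → {72, 70, 62, 61, 60, 58, 57, 56, 55, 54, 53, 52, 51, 49}
insert 50 → {72, 70, 62, 61, 60, 58, 57, 56, 55, 54, 53, 52, 51, 50, 49}
extract-max → 72; now {70, 62, 61, 60, 58, 57, 56, 55, 54, 53, 52, 51, 50, 49}
insert 66 → {70, 66, 62, 61, 60, 58, 57, 56, 55, 54, 53, 52, 51, 50, 49}
extract-max → 70; now {66, 62, 61, 60, 58, 57, 56, 55, 54, 53, 52, 51, 50, 49}
extract-max → 66; now {62, 61, 60, 58, 57, 56, 55, 54, 53, 52, 51, 50, 49}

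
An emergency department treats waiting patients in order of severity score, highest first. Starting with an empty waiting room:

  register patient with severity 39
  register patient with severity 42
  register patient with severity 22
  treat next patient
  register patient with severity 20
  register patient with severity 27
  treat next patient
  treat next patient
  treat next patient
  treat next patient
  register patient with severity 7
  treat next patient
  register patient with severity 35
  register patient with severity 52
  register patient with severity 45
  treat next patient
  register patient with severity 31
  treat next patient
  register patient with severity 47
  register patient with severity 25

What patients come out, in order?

insert 39 → {39}
insert 42 → {42, 39}
insert 22 → {42, 39, 22}
treat next patient → 42; now {39, 22}
insert 20 → {39, 22, 20}
insert 27 → {39, 27, 22, 20}
treat next patient → 39; now {27, 22, 20}
treat next patient → 27; now {22, 20}
treat next patient → 22; now {20}
treat next patient → 20; now {}
insert 7 → {7}
treat next patient → 7; now {}
insert 35 → {35}
insert 52 → {52, 35}
insert 45 → {52, 45, 35}
treat next patient → 52; now {45, 35}
insert 31 → {45, 35, 31}
treat next patient → 45; now {35, 31}
insert 47 → {47, 35, 31}
insert 25 → {47, 35, 31, 25}

[42, 39, 27, 22, 20, 7, 52, 45]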